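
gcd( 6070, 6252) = 2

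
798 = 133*6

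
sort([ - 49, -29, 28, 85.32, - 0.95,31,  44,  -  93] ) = [ - 93,-49,  -  29,-0.95, 28, 31, 44, 85.32]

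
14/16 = 7/8 = 0.88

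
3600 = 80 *45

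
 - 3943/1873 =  - 3+1676/1873=-  2.11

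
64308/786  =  10718/131=81.82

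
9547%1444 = 883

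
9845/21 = 9845/21 = 468.81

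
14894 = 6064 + 8830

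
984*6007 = 5910888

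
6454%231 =217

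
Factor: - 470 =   -  2^1*5^1*47^1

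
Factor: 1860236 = 2^2*7^2 * 9491^1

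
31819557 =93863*339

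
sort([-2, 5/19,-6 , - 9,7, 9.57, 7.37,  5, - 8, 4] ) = [ - 9 ,-8,-6 ,-2,  5/19 , 4, 5, 7, 7.37, 9.57 ] 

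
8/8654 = 4/4327 = 0.00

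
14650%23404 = 14650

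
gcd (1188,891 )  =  297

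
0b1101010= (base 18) 5g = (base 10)106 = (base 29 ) 3j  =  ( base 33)37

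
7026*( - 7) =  - 49182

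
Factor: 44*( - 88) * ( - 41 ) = 2^5*11^2 *41^1 = 158752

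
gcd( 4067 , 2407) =83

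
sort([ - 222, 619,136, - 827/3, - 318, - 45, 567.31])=[-318, - 827/3, - 222, - 45, 136, 567.31,619]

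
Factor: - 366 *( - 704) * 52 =2^9*3^1 * 11^1*13^1*61^1 = 13398528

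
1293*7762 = 10036266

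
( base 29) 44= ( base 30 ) 40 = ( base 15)80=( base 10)120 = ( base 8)170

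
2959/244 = 2959/244 = 12.13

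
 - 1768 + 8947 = 7179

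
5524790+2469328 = 7994118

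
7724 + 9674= 17398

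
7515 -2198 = 5317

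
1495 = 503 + 992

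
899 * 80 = 71920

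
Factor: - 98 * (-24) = 2352 = 2^4*3^1* 7^2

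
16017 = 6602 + 9415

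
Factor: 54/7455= 18/2485 = 2^1*3^2*5^(-1 )*7^(-1 ) * 71^ (-1)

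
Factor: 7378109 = 113^1*65293^1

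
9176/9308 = 2294/2327  =  0.99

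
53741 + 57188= 110929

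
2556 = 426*6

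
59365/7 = 59365/7 = 8480.71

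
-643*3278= - 2107754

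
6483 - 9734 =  - 3251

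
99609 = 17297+82312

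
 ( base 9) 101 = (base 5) 312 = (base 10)82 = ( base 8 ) 122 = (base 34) 2E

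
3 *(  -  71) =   -  213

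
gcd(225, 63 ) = 9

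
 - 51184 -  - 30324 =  - 20860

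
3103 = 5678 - 2575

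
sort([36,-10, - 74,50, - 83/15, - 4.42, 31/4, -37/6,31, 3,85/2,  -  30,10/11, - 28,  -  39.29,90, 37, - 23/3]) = [- 74 , -39.29, - 30, - 28, - 10, - 23/3,-37/6,-83/15,-4.42 , 10/11,3, 31/4,31, 36, 37,85/2,50,90]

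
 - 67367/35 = - 1925 +8/35= - 1924.77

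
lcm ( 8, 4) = 8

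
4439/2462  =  4439/2462 = 1.80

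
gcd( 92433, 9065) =1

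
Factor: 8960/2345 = 2^8*67^( - 1 ) = 256/67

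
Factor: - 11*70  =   - 770 = - 2^1*5^1 * 7^1*11^1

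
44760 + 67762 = 112522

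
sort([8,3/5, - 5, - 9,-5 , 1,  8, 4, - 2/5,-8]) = [- 9, - 8, - 5, - 5,-2/5, 3/5 , 1, 4, 8, 8 ] 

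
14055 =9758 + 4297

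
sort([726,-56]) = [ - 56,726] 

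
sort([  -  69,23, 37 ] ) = [ - 69,23, 37]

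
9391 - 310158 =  - 300767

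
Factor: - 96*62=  - 2^6*3^1*31^1 = -  5952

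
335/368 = 335/368=0.91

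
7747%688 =179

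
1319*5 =6595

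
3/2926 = 3/2926 = 0.00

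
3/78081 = 1/26027 = 0.00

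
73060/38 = 1922+12/19 = 1922.63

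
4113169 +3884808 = 7997977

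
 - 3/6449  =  -1 + 6446/6449=- 0.00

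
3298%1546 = 206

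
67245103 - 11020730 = 56224373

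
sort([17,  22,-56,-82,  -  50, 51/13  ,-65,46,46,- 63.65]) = [ -82, - 65,-63.65,-56,-50, 51/13,17, 22,  46,46 ]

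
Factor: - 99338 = - 2^1 * 49669^1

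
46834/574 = 81+170/287 = 81.59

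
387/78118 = 387/78118= 0.00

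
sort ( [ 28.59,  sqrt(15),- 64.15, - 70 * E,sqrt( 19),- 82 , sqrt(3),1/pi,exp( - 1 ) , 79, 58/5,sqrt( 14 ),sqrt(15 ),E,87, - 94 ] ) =[ - 70*E, - 94,-82, - 64.15, 1/pi,exp( - 1), sqrt(3),E,sqrt(14 ),sqrt(15 ), sqrt(15),sqrt(19), 58/5, 28.59,79, 87] 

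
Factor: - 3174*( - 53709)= 170472366=   2^1*3^2*23^2*17903^1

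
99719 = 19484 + 80235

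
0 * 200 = 0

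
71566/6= 35783/3= 11927.67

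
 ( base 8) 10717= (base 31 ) 4N2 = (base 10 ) 4559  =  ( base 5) 121214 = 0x11CF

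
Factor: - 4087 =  - 61^1*67^1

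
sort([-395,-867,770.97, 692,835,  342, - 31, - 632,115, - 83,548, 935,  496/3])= [-867,  -  632, - 395, - 83, - 31,  115,496/3, 342,548,692,770.97,835,935]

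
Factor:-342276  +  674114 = 331838 = 2^1 *13^1*12763^1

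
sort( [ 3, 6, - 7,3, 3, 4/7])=[-7,4/7, 3, 3,3, 6 ] 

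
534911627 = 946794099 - 411882472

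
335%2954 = 335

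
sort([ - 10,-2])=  [ - 10, - 2 ] 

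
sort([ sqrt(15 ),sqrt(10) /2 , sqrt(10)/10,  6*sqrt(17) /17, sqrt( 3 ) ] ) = [ sqrt(10 )/10,6*sqrt(17 )/17, sqrt(10 )/2, sqrt(3 ) , sqrt( 15 ) ] 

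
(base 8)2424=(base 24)264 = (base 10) 1300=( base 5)20200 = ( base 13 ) 790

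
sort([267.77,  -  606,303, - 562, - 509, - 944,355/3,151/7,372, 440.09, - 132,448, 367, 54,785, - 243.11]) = [ - 944, - 606, - 562, - 509, - 243.11, - 132, 151/7,54 , 355/3,267.77,303, 367,372,440.09, 448 , 785 ] 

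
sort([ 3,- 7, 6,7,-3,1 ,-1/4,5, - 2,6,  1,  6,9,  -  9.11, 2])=[- 9.11, - 7,-3, - 2, - 1/4, 1,1,2, 3, 5,6,  6, 6,7, 9 ]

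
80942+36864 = 117806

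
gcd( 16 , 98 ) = 2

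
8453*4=33812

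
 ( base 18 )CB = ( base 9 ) 272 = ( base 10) 227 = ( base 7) 443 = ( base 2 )11100011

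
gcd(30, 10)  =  10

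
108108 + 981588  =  1089696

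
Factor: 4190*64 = 2^7*5^1*419^1 = 268160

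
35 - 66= - 31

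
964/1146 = 482/573=0.84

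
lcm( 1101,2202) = 2202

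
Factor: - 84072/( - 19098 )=2^2*3^(  -  1)*31^1*113^1*1061^( -1 ) = 14012/3183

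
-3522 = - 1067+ - 2455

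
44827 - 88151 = - 43324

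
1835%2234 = 1835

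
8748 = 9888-1140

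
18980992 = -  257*( - 73856 ) 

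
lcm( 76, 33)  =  2508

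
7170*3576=25639920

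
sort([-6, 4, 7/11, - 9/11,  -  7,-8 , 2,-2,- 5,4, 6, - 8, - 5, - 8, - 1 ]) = [ -8,- 8,  -  8,-7, - 6  , - 5, - 5, -2,-1,  -  9/11,7/11,  2, 4, 4, 6 ]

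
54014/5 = 10802 + 4/5 = 10802.80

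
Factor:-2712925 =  - 5^2*108517^1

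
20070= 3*6690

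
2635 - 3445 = -810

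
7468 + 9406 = 16874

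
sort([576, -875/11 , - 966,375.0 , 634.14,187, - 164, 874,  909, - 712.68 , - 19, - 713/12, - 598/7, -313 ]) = [ - 966, - 712.68, - 313, - 164, - 598/7,- 875/11 ,-713/12, - 19,187,375.0,576,634.14, 874,909]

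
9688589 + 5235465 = 14924054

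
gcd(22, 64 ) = 2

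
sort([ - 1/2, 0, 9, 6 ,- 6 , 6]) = [ - 6, - 1/2 , 0,6,  6,9] 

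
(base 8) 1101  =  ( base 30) J7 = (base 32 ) i1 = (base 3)210101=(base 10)577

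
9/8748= 1/972 = 0.00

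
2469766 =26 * 94991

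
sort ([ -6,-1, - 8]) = [ - 8, - 6, - 1 ] 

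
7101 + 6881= 13982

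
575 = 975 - 400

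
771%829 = 771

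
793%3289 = 793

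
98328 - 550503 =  - 452175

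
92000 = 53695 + 38305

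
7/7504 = 1/1072  =  0.00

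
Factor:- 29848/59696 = -2^( - 1) = -1/2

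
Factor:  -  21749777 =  - 7^2*443873^1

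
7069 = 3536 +3533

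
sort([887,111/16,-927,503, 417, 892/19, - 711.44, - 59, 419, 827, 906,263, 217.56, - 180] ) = [ - 927, -711.44,  -  180, - 59, 111/16,892/19,  217.56, 263 , 417,419, 503, 827, 887, 906] 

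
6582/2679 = 2 + 408/893 = 2.46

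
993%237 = 45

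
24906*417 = 10385802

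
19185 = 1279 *15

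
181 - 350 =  - 169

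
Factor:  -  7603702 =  - 2^1*431^1*8821^1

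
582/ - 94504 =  - 1+46961/47252 = - 0.01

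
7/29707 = 7/29707=0.00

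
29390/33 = 890 + 20/33 = 890.61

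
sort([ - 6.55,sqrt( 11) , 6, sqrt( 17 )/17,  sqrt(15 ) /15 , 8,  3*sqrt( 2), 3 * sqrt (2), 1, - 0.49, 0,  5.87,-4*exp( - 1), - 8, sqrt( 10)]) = [ - 8,  -  6.55, - 4*exp( - 1 ) ,-0.49, 0, sqrt ( 17 )/17, sqrt(15) /15, 1, sqrt( 10 ), sqrt(11) , 3*sqrt( 2 ), 3*sqrt( 2 ) , 5.87,  6,8 ] 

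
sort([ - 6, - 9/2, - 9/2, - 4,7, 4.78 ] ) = [-6, - 9/2,  -  9/2, - 4,4.78 , 7]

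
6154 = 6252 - 98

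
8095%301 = 269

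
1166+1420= 2586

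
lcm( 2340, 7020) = 7020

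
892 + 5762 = 6654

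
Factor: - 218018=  - 2^1*67^1*1627^1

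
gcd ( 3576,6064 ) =8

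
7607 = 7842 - 235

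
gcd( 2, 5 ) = 1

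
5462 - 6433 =-971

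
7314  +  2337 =9651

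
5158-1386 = 3772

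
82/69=1 + 13/69 = 1.19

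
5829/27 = 215  +  8/9 = 215.89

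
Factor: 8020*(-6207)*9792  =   - 2^8*3^3  *5^1 * 17^1* 401^1*2069^1 = - 487447130880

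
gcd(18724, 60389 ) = 1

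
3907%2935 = 972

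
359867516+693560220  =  1053427736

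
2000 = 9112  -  7112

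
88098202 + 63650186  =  151748388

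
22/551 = 22/551  =  0.04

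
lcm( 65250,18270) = 456750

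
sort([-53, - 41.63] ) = [ - 53, - 41.63]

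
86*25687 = 2209082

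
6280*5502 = 34552560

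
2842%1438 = 1404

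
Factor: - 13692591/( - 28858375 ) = 3^3*5^( - 3 )*7^( - 1)*11^1*13^( - 1)*43^( - 1) * 59^( - 1 )*46103^1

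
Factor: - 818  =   - 2^1*409^1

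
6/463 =6/463 = 0.01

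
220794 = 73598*3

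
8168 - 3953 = 4215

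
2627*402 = 1056054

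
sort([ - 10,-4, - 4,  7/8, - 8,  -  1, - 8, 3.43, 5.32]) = [-10,-8, - 8, - 4,  -  4, - 1,7/8, 3.43, 5.32 ] 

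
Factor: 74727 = 3^2*19^2 *23^1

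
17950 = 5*3590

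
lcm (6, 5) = 30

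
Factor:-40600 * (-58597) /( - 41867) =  - 2^3 * 5^2*7^1*11^1*29^1*761^1*5981^(-1 ) =- 339862600/5981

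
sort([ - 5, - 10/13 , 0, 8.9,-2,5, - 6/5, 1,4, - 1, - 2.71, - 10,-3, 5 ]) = [ - 10, - 5, - 3, - 2.71, - 2 , - 6/5, - 1, -10/13,0, 1, 4 , 5, 5, 8.9 ] 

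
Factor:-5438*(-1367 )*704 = 2^7*11^1  *  1367^1 * 2719^1= 5233357184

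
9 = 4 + 5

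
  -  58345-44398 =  - 102743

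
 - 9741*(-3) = 29223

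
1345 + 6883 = 8228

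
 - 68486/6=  - 34243/3 = - 11414.33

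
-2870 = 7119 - 9989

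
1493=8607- 7114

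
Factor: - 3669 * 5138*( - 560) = 10556740320 = 2^5*3^1*5^1  *  7^2*367^1*1223^1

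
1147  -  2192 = - 1045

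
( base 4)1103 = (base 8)123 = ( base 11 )76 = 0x53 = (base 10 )83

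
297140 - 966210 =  - 669070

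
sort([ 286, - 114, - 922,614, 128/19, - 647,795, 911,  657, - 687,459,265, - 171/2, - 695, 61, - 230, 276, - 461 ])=[ - 922, - 695, - 687,-647, - 461 , - 230,  -  114, - 171/2,128/19, 61, 265, 276,286,459, 614, 657,795, 911] 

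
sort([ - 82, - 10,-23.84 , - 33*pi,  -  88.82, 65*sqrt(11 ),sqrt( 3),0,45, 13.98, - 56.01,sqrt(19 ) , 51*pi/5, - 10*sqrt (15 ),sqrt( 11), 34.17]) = [-33 *pi, - 88.82 ,  -  82, - 56.01 ,-10*sqrt( 15), - 23.84,  -  10, 0, sqrt( 3), sqrt( 11), sqrt( 19 ), 13.98,51*pi/5, 34.17,45 , 65 * sqrt (11) ] 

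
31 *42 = 1302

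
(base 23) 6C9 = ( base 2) 110110000011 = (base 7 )13041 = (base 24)603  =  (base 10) 3459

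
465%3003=465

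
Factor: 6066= 2^1 *3^2*337^1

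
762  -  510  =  252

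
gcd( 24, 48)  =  24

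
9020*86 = 775720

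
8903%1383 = 605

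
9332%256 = 116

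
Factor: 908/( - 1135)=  - 2^2*5^( - 1)= -4/5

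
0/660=0   =  0.00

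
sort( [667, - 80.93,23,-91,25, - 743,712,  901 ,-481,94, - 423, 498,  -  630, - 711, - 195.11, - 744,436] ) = [-744, - 743, - 711, - 630, - 481, -423,-195.11, - 91,-80.93, 23, 25,94, 436,  498,667,  712, 901]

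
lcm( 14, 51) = 714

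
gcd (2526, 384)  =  6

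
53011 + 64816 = 117827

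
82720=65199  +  17521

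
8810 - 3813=4997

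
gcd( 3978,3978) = 3978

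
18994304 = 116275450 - 97281146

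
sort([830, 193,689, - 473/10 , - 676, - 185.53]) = [ - 676, - 185.53, - 473/10 , 193, 689 , 830]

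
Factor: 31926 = 2^1*3^1*17^1 * 313^1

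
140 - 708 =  - 568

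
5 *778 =3890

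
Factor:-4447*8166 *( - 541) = 19645983282=2^1  *3^1*541^1*1361^1*4447^1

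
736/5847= 736/5847  =  0.13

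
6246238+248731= 6494969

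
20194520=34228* 590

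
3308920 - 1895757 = 1413163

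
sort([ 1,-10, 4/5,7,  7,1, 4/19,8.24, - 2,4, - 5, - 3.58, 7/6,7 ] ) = [ - 10,-5, -3.58, - 2, 4/19, 4/5,1, 1,7/6,  4,7,7, 7,8.24 ]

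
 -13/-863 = 13/863 = 0.02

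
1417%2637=1417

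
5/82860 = 1/16572 =0.00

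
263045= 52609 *5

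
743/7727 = 743/7727 = 0.10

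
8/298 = 4/149  =  0.03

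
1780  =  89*20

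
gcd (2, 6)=2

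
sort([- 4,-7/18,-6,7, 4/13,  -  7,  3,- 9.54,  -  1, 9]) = [-9.54,-7, - 6,- 4, - 1, - 7/18 , 4/13, 3,7, 9]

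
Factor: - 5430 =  - 2^1*3^1*5^1*181^1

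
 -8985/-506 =8985/506 = 17.76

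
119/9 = 119/9= 13.22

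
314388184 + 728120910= 1042509094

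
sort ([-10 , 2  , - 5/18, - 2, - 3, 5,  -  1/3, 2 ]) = [ - 10, - 3, - 2,-1/3,-5/18,2,  2, 5] 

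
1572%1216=356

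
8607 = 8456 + 151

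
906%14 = 10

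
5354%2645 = 64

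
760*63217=48044920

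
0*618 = 0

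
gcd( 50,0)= 50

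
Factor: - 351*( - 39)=3^4*13^2  =  13689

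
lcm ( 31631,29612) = 1391764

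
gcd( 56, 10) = 2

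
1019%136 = 67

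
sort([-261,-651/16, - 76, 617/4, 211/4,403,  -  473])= [ - 473,-261,-76, - 651/16 , 211/4, 617/4 , 403 ]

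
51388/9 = 51388/9= 5709.78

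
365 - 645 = - 280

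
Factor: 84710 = 2^1*5^1 * 43^1*197^1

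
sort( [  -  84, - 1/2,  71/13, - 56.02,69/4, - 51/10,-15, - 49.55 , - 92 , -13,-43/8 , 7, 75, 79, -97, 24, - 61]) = [-97, - 92,-84, - 61, - 56.02, - 49.55, - 15 , - 13, - 43/8 , - 51/10, - 1/2, 71/13,7, 69/4 , 24, 75,79]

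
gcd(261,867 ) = 3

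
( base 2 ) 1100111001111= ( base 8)14717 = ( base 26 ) 9K3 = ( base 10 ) 6607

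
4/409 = 4/409  =  0.01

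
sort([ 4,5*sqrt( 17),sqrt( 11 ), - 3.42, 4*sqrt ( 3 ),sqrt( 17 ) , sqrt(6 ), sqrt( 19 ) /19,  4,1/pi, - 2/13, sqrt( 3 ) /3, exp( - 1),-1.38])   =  [- 3.42,  -  1.38,-2/13,sqrt( 19 ) /19, 1/pi,exp( - 1), sqrt (3 )/3, sqrt(6),  sqrt( 11), 4,  4, sqrt (17), 4*sqrt( 3), 5*sqrt( 17)]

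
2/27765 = 2/27765 = 0.00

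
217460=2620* 83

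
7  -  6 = 1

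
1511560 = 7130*212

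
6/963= 2/321=0.01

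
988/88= 11 + 5/22 = 11.23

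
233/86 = 233/86= 2.71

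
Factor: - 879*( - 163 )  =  143277=3^1*163^1*293^1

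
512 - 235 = 277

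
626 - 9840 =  - 9214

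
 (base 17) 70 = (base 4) 1313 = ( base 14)87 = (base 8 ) 167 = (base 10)119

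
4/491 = 4/491 = 0.01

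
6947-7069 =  - 122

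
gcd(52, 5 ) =1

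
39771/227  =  175 + 46/227 = 175.20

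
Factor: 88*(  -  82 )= -7216 = -  2^4*11^1*41^1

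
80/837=80/837 =0.10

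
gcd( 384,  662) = 2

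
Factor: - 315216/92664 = - 398/117=- 2^1* 3^(  -  2 ) * 13^( - 1 )*199^1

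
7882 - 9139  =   - 1257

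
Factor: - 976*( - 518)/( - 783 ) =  - 505568/783 = - 2^5*3^(  -  3) * 7^1 * 29^( - 1)*37^1*61^1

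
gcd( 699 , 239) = 1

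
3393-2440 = 953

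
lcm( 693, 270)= 20790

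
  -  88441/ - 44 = 88441/44 = 2010.02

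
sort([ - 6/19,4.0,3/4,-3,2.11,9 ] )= [-3, - 6/19, 3/4,2.11, 4.0,  9]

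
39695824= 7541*5264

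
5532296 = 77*71848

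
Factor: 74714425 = 5^2*191^1 * 15647^1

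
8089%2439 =772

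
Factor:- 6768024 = - 2^3*3^1 * 282001^1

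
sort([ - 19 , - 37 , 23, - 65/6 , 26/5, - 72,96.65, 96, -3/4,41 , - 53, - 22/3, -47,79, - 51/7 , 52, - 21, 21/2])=[ - 72, - 53, - 47 , -37  , - 21, - 19, - 65/6,-22/3, - 51/7, - 3/4,  26/5 , 21/2 , 23, 41,52,79,96, 96.65] 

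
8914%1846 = 1530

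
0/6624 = 0 = 0.00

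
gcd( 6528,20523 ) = 3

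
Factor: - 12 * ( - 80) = 2^6*3^1*5^1 = 960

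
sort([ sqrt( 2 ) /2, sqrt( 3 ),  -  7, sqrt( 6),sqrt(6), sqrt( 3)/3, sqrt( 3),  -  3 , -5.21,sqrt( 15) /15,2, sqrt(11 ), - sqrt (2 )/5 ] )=[-7,-5.21, - 3, - sqrt( 2 ) /5, sqrt(15) /15 , sqrt( 3)/3, sqrt( 2)/2, sqrt( 3),  sqrt( 3 ), 2,sqrt( 6 ),  sqrt ( 6),sqrt( 11)]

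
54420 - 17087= 37333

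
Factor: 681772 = 2^2 * 7^1*13^1*1873^1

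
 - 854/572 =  - 427/286 = - 1.49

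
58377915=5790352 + 52587563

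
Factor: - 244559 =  - 7^3*23^1*31^1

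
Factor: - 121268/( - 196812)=61/99=3^ ( - 2 )*11^ ( - 1)*61^1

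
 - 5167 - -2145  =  -3022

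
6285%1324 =989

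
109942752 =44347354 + 65595398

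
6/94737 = 2/31579 = 0.00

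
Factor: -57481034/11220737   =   - 2^1*11^(-1)*13^1 * 313^(- 1 )*641^1*3259^(-1)*3449^1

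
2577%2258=319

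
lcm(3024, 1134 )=9072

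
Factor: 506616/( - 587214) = - 44/51 =- 2^2*3^( - 1)*11^1 * 17^(  -  1)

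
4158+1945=6103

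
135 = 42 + 93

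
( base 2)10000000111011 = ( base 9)12277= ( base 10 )8251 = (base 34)74n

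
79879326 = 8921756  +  70957570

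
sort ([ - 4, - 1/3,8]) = [ - 4,-1/3 , 8]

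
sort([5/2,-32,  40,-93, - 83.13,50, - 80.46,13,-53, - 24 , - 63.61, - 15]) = [ - 93 ,-83.13,-80.46, - 63.61,  -  53,-32, - 24, - 15,5/2,  13,40,50] 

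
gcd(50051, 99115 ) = 1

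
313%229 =84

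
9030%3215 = 2600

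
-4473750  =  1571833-6045583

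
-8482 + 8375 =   -  107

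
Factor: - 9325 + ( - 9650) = - 18975 = -3^1*5^2*11^1 * 23^1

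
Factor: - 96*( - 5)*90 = 43200 = 2^6* 3^3*5^2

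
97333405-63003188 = 34330217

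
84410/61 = 84410/61 = 1383.77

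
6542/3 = 2180 + 2/3=2180.67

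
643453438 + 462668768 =1106122206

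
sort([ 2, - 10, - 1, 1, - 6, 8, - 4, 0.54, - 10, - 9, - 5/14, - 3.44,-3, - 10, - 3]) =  [  -  10,-10, - 10, - 9, - 6, - 4 , - 3.44, - 3, - 3,  -  1,-5/14,0.54,1 , 2,8]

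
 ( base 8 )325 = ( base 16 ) D5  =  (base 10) 213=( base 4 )3111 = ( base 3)21220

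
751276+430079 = 1181355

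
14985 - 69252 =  - 54267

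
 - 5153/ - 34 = 5153/34 = 151.56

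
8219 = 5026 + 3193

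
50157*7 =351099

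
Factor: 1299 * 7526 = 2^1*3^1*53^1*71^1*433^1 = 9776274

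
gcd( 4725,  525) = 525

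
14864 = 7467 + 7397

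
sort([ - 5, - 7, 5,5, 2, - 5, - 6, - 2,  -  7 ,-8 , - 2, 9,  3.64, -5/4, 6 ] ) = [ -8, - 7, - 7, - 6, - 5, - 5, - 2, - 2,-5/4, 2,3.64,5,5, 6,9] 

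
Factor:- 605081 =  - 17^1*35593^1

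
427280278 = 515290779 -88010501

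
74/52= 1 + 11/26 = 1.42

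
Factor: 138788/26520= 157/30 = 2^ (-1 )*3^(-1)*5^( - 1)* 157^1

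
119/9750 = 119/9750 = 0.01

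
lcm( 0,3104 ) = 0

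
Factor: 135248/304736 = 2^( - 1)* 79^1*89^( - 1) = 79/178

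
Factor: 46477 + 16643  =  2^4*3^1 * 5^1*263^1 = 63120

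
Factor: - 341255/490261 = -5^1*131^1*941^( - 1 ) = - 655/941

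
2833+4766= 7599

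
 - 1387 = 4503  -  5890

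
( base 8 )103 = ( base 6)151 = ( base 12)57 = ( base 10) 67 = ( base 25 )2H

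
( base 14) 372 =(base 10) 688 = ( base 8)1260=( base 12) 494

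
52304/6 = 8717 +1/3 = 8717.33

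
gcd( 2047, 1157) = 89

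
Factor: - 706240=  - 2^6*5^1*2207^1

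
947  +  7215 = 8162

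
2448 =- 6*(-408 )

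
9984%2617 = 2133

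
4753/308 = 15 + 19/44 = 15.43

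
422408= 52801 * 8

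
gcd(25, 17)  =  1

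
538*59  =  31742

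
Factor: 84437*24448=2^7* 191^1  *84437^1= 2064315776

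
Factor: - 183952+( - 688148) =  - 2^2*3^3*5^2*17^1*19^1 = -  872100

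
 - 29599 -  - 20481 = -9118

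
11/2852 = 11/2852=0.00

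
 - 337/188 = -337/188 = - 1.79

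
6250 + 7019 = 13269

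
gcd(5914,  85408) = 2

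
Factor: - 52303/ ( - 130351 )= 193/481 = 13^( - 1 )*37^(-1)*193^1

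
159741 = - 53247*( - 3 )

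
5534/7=5534/7 = 790.57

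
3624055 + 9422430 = 13046485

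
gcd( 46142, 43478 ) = 2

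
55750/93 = 599 + 43/93 = 599.46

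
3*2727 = 8181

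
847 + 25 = 872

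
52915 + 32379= 85294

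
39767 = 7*5681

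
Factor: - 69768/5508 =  - 2^1*3^(-1 ) * 19^1 = - 38/3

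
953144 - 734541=218603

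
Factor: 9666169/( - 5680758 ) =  - 2^( - 1) * 3^( - 1 )*37^(-1 )*25589^( - 1 )*9666169^1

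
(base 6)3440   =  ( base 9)1106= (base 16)330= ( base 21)1hi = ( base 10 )816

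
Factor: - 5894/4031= - 2^1*7^1*29^( - 1 )*139^(-1 )* 421^1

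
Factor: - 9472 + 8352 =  - 2^5*5^1*7^1  =  - 1120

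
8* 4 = 32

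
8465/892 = 8465/892 = 9.49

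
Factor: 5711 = 5711^1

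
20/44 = 5/11 = 0.45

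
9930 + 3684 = 13614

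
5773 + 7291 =13064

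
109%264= 109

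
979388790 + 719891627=1699280417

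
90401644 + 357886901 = 448288545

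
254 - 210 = 44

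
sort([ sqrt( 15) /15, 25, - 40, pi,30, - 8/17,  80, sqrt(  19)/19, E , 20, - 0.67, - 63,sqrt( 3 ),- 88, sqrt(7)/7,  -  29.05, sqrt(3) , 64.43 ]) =[  -  88, - 63, - 40, - 29.05,- 0.67 ,-8/17, sqrt(19 )/19,sqrt( 15) /15,sqrt( 7 ) /7,sqrt( 3), sqrt( 3 ), E,pi, 20, 25, 30 , 64.43,  80 ] 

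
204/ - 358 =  - 102/179 = - 0.57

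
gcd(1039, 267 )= 1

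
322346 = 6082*53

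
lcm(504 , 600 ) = 12600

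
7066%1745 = 86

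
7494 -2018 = 5476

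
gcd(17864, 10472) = 616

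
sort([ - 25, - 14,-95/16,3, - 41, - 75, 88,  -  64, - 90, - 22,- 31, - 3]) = [ - 90,-75, - 64, - 41, -31,- 25 , - 22, - 14, - 95/16, - 3,3,88]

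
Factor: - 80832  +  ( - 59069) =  - 139901^1 = - 139901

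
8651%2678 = 617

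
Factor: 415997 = 47^1*53^1*167^1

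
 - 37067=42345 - 79412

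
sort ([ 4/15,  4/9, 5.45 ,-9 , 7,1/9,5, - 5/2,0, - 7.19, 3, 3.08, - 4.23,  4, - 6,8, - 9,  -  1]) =[ - 9, - 9 , - 7.19, - 6, - 4.23, -5/2,  -  1, 0,  1/9 , 4/15,4/9,3,3.08,4,  5,5.45,  7,  8]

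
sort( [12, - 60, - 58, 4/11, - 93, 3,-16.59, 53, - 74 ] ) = [ -93, - 74, - 60, - 58,-16.59, 4/11,3, 12, 53 ] 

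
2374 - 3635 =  - 1261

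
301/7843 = 301/7843= 0.04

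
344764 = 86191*4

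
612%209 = 194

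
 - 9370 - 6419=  - 15789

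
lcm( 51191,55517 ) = 3941707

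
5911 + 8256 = 14167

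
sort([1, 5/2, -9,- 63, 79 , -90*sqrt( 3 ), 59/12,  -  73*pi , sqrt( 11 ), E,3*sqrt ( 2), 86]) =[-73*pi,  -  90 * sqrt( 3 ), - 63, - 9 , 1, 5/2, E,sqrt( 11),3*sqrt( 2 ),59/12,79 , 86]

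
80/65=1  +  3/13 = 1.23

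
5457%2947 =2510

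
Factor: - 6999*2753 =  - 3^1*2333^1*2753^1 = - 19268247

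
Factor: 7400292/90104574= 2^1*7^( - 1)* 19^( - 1)*353^1*1747^1*112913^(- 1) = 1233382/15017429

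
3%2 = 1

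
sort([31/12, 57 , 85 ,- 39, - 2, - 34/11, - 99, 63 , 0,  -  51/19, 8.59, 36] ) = [ - 99, - 39, - 34/11, - 51/19, - 2, 0,31/12,8.59 , 36, 57, 63, 85]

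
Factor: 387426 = 2^1*3^1 * 13^1  *4967^1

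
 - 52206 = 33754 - 85960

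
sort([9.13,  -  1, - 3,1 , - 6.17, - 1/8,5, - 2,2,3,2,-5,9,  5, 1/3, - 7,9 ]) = [ - 7, - 6.17, - 5, - 3,-2, - 1, - 1/8,1/3,1,2,2,3,  5, 5, 9  ,  9,9.13 ]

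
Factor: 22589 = 7^2*461^1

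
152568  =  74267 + 78301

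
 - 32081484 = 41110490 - 73191974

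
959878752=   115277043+844601709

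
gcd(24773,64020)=1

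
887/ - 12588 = -887/12588 = -0.07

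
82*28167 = 2309694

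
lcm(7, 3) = 21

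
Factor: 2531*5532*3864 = 2^5*3^2* 7^1* 23^1 * 461^1*2531^1 = 54101765088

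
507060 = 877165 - 370105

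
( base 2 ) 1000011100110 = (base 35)3il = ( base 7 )15420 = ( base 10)4326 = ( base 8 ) 10346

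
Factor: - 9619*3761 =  - 36177059 = -3761^1*9619^1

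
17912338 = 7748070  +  10164268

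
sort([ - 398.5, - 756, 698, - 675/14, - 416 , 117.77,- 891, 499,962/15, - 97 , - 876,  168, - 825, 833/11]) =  [ - 891, - 876, - 825, - 756,  -  416, - 398.5,-97, - 675/14, 962/15,833/11,  117.77, 168,499,  698 ] 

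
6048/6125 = 864/875 = 0.99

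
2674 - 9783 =  -  7109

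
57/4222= 57/4222 = 0.01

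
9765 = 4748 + 5017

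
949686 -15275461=-14325775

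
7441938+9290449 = 16732387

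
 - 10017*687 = -6881679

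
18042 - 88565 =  - 70523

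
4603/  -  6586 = -1 + 1983/6586 = - 0.70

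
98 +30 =128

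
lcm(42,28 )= 84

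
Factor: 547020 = 2^2*3^3*5^1 * 1013^1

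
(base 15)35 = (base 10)50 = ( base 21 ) 28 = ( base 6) 122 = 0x32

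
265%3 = 1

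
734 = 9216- 8482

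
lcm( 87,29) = 87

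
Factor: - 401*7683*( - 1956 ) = 2^2 *3^2*13^1*  163^1*197^1*401^1 = 6026207148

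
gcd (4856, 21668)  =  4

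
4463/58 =76 + 55/58 = 76.95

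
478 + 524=1002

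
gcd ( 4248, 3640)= 8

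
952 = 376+576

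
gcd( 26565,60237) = 69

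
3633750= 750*4845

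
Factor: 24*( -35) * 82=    - 68880 = - 2^4*3^1*5^1*7^1*41^1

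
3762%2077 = 1685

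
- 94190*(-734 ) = 69135460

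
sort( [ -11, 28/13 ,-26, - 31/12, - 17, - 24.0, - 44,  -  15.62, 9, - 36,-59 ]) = [ - 59, - 44, - 36,- 26,  -  24.0, - 17, - 15.62, - 11, - 31/12, 28/13, 9]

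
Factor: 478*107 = 2^1*107^1*239^1 = 51146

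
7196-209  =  6987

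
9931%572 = 207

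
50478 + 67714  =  118192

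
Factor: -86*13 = -1118 =- 2^1*13^1*43^1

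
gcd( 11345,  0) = 11345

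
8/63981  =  8/63981 = 0.00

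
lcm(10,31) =310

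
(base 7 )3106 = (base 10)1084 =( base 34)VU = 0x43c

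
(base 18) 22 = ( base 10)38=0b100110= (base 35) 13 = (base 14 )2a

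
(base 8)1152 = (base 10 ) 618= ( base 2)1001101010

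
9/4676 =9/4676 =0.00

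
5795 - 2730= 3065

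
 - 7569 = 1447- 9016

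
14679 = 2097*7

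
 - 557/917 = -1+360/917 = - 0.61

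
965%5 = 0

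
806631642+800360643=1606992285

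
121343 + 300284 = 421627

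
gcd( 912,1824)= 912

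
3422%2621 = 801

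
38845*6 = 233070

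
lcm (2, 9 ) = 18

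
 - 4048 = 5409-9457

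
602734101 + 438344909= 1041079010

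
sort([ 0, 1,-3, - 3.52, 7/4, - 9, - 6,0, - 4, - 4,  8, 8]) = [ - 9,-6,  -  4, - 4, - 3.52, - 3,0,0 , 1 , 7/4, 8, 8]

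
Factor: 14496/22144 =453/692 = 2^( - 2 ) *3^1*151^1*173^( - 1)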